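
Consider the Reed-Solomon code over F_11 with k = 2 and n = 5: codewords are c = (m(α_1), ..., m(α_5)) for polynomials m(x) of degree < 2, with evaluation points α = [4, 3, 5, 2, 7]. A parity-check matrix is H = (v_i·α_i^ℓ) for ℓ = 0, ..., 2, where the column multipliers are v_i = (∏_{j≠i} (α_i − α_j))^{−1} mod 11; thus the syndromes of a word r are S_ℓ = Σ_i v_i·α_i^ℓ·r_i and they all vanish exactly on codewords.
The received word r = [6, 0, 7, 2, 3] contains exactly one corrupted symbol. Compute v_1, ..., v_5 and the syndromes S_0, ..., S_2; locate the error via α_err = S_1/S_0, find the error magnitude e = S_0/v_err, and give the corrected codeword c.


S = (5, 9, 3), error at position 1, error magnitude e = 8, c = [9, 0, 7, 2, 3].

Step 1: column multipliers v_i = (∏_{j≠i}(α_i − α_j))^{−1} mod 11.
  i = 1 (α = 4): (4−3)(4−5)(4−2)(4−7) = 1·(−1)·2·(−3) = 6 ≡ 6, so v_1 = 6^{−1} = 2 (mod 11).
  i = 2 (α = 3): (3−4)(3−5)(3−2)(3−7) = (−1)·(−2)·1·(−4) = −8 ≡ 3, so v_2 = 3^{−1} = 4 (mod 11).
  i = 3 (α = 5): (5−4)(5−3)(5−2)(5−7) = 1·2·3·(−2) = −12 ≡ 10, so v_3 = 10^{−1} = 10 (mod 11).
  i = 4 (α = 2): (2−4)(2−3)(2−5)(2−7) = (−2)·(−1)·(−3)·(−5) = 30 ≡ 8, so v_4 = 8^{−1} = 7 (mod 11).
  i = 5 (α = 7): (7−4)(7−3)(7−5)(7−2) = 3·4·2·5 = 120 ≡ 10, so v_5 = 10^{−1} = 10 (mod 11).
  v = [2, 4, 10, 7, 10].
Step 2: syndromes of r = [6, 0, 7, 2, 3] (all sums mod 11).
  S_0 = Σ v_i r_i = 2·6 + 4·0 + 10·7 + 7·2 + 10·3 = 126 ≡ 5.
  S_1 = Σ v_i α_i r_i = 2·4·6 + 4·3·0 + 10·5·7 + 7·2·2 + 10·7·3 = 636 ≡ 9.
  α_i^2 mod 11 = [5, 9, 3, 4, 5].
  S_2 = Σ v_i α_i^2 r_i = 2·5·6 + 4·9·0 + 10·3·7 + 7·4·2 + 10·5·3 = 476 ≡ 3.
  S = (5, 9, 3) ≠ 0, so r is not a codeword (an error is present).
Step 3: locate the error. For a single error e at position i, S_ℓ = v_i·e·α_i^ℓ, so α_err = S_1/S_0.
  S_0^{−1} = 5^{−1} = 9 (mod 11), so α_err = 9·9 = 81 ≡ 4 = α_1. Error position i = 1.
  Consistency check: S_2/S_1 = 3·5 = 15 ≡ 4 = α_err ✓ (single-error assumption holds).
Step 4: error magnitude e = S_0/v_1 = S_0·∏_{j≠1}(α_1 − α_j) = 5·6 = 30 ≡ 8 (mod 11).
Step 5: correct position 1: c_1 = r_1 − e = 6 − 8 ≡ 9 (mod 11). Hence c = [9, 0, 7, 2, 3].
  Check: interpolating c through the α_i gives m(x) = 6 + 9·x (degree < 2) with m(α_i) = c_i for every i, so c is indeed a codeword.


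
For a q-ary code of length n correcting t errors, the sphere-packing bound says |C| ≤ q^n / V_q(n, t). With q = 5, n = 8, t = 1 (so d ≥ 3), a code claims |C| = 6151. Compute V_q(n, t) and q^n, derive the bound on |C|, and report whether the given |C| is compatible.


V_q(n, t) = 33, q^n = 390625, Hamming bound = 11837, |C| = 6151 ≤ bound (satisfied).

Step 1: Compute V_q(n, t) = Σ_{j=0}^1 C(n, j) (q−1)^j.
  j = 0: C(8,0)·(4)^0 = 1·1 = 1.
  j = 1: C(8,1)·(4)^1 = 8·4 = 32.
  V_q(n, t) = 1 + 32 = 33.
Step 2: q^n = 5^8 = 390625.
Step 3: Hamming bound ⌊q^n / V_q(n,t)⌋ = ⌊390625/33⌋ = 11837.
Step 4: Compare |C| = 6151 to 11837: satisfied.
The claimed |C| lies below the Hamming bound.


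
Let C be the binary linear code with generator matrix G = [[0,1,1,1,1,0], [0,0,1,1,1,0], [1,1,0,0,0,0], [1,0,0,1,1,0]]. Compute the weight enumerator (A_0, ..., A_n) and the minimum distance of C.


Weight distribution: A_0 = 1, A_1 = 3, A_2 = 4, A_3 = 4, A_4 = 3, A_5 = 1. Minimum distance d = 1.

Enumerate all 2^4 = 16 messages m ∈ F_2^4.
For each, compute codeword c = mG in F_2^6, then tally its weight.
  m = 0000 → c = 000000, weight = 0.
  m = 1000 → c = 011110, weight = 4.
  m = 0100 → c = 001110, weight = 3.
  m = 1100 → c = 010000, weight = 1.
  m = 0010 → c = 110000, weight = 2.
  m = 1010 → c = 101110, weight = 4.
  m = 0110 → c = 111110, weight = 5.
  m = 1110 → c = 100000, weight = 1.
  m = 0001 → c = 100110, weight = 3.
  m = 1001 → c = 111000, weight = 3.
  m = 0101 → c = 101000, weight = 2.
  m = 1101 → c = 110110, weight = 4.
  m = 0011 → c = 010110, weight = 3.
  m = 1011 → c = 001000, weight = 1.
  m = 0111 → c = 011000, weight = 2.
  m = 1111 → c = 000110, weight = 2.
Tally weights:
  weight 0: 1 codewords.
  weight 1: 3 codewords.
  weight 2: 4 codewords.
  weight 3: 4 codewords.
  weight 4: 3 codewords.
  weight 5: 1 codewords.
Minimum distance d = smallest w > 0 with A_w > 0 = 1.
Sanity: Σ A_w = 16 = 2^4 = 16 ✓.


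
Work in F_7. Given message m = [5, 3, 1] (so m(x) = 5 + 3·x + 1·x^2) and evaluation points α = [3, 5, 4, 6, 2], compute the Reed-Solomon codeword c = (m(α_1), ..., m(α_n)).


c = [2, 3, 5, 3, 1]

Message polynomial: m(x) = 5 + 3·x + 1·x^2 (mod 7).
For each evaluation point α_i, compute m(α_i) mod 7:
  α_1 = 3: Horner steps 1 → 6 → 2, so m(3) = 2.
  α_2 = 5: Horner steps 1 → 1 → 3, so m(5) = 3.
  α_3 = 4: Horner steps 1 → 0 → 5, so m(4) = 5.
  α_4 = 6: Horner steps 1 → 2 → 3, so m(6) = 3.
  α_5 = 2: Horner steps 1 → 5 → 1, so m(2) = 1.
Codeword c = [2, 3, 5, 3, 1] ∈ F_7^5.


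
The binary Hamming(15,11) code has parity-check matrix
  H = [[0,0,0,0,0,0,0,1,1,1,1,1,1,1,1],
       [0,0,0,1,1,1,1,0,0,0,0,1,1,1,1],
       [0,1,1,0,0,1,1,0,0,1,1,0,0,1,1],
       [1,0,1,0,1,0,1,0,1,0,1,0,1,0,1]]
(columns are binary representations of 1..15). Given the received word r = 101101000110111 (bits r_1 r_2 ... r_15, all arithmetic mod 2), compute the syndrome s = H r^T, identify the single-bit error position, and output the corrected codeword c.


s = (1, 1, 0, 1)^T, error position = 13, corrected codeword c = 101101000110011

Compute s = H r^T mod 2 one row at a time:
  s_1 = 0 + 0 + 1 + 1 + 0 + 1 + 1 + 1 = 5 ≡ 1 (mod 2).
  s_2 = 1 + 0 + 1 + 0 + 0 + 1 + 1 + 1 = 5 ≡ 1 (mod 2).
  s_3 = 0 + 1 + 1 + 0 + 1 + 1 + 1 + 1 = 6 ≡ 0 (mod 2).
  s_4 = 1 + 1 + 0 + 0 + 0 + 1 + 1 + 1 = 5 ≡ 1 (mod 2).
s = (1, 1, 0, 1)^T — this equals column 13 of H (binary 1101), so error is at position 13.
Correct: flip bit 13 of r = 101101000110111 to get c = 101101000110011.


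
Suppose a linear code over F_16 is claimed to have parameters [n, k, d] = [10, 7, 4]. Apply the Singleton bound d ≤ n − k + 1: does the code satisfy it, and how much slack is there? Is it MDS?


Singleton RHS = n − k + 1 = 4, slack = 0, bound satisfied, MDS.

Singleton bound: d ≤ n − k + 1.
Here n = 10, k = 7, so n − k + 1 = 4.
Given d = 4, check d ≤ 4: YES.
Slack = (n − k + 1) − d = 0.
The code is MDS (slack = 0).
Description: the claimed parameters are [10, 7, 4]_16; such a code would be MDS (meets Singleton bound).


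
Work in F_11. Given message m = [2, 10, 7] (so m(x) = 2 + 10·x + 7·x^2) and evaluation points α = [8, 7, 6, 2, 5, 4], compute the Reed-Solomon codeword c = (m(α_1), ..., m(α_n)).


c = [2, 8, 6, 6, 7, 0]

Message polynomial: m(x) = 2 + 10·x + 7·x^2 (mod 11).
For each evaluation point α_i, compute m(α_i) mod 11:
  α_1 = 8: Horner steps 7 → 0 → 2, so m(8) = 2.
  α_2 = 7: Horner steps 7 → 4 → 8, so m(7) = 8.
  α_3 = 6: Horner steps 7 → 8 → 6, so m(6) = 6.
  α_4 = 2: Horner steps 7 → 2 → 6, so m(2) = 6.
  α_5 = 5: Horner steps 7 → 1 → 7, so m(5) = 7.
  α_6 = 4: Horner steps 7 → 5 → 0, so m(4) = 0.
Codeword c = [2, 8, 6, 6, 7, 0] ∈ F_11^6.


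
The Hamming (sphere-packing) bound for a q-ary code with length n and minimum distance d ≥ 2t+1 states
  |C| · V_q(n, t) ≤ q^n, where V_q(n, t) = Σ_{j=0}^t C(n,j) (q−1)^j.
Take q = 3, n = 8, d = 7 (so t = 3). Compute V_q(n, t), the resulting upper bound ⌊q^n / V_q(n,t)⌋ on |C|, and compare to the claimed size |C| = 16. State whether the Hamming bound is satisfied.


V_q(n, t) = 577, q^n = 6561, Hamming bound = 11, |C| = 16 > bound (violated).

Step 1: Compute V_q(n, t) = Σ_{j=0}^3 C(n, j) (q−1)^j.
  j = 0: C(8,0)·(2)^0 = 1·1 = 1.
  j = 1: C(8,1)·(2)^1 = 8·2 = 16.
  j = 2: C(8,2)·(2)^2 = 28·4 = 112.
  j = 3: C(8,3)·(2)^3 = 56·8 = 448.
  V_q(n, t) = 1 + 16 + 112 + 448 = 577.
Step 2: q^n = 3^8 = 6561.
Step 3: Hamming bound ⌊q^n / V_q(n,t)⌋ = ⌊6561/577⌋ = 11.
Step 4: Compare |C| = 16 to 11: violated.
The claimed |C| lies above the Hamming bound, so no 3-ary code of length 8 with d ≥ 7 can have 16 codewords.


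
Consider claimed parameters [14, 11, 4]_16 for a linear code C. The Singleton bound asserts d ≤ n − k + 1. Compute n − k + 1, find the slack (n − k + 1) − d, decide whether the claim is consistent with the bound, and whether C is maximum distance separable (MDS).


Singleton RHS = n − k + 1 = 4, slack = 0, bound satisfied, MDS.

Singleton bound: d ≤ n − k + 1.
Here n = 14, k = 11, so n − k + 1 = 4.
Given d = 4, check d ≤ 4: YES.
Slack = (n − k + 1) − d = 0.
The code is MDS (slack = 0).
Description: the claimed parameters are [14, 11, 4]_16; such a code would be MDS (meets Singleton bound).


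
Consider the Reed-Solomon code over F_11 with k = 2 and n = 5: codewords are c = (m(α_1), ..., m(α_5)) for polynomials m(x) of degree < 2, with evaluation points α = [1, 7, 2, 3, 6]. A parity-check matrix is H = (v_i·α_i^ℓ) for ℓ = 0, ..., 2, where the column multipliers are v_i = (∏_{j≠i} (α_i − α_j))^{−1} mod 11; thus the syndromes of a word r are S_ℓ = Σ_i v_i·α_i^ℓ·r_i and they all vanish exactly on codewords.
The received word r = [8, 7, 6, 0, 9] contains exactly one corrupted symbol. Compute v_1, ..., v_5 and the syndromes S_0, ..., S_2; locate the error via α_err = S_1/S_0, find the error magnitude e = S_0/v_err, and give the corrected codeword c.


S = (9, 5, 4), error at position 4, error magnitude e = 7, c = [8, 7, 6, 4, 9].

Step 1: column multipliers v_i = (∏_{j≠i}(α_i − α_j))^{−1} mod 11.
  i = 1 (α = 1): (1−7)(1−2)(1−3)(1−6) = (−6)·(−1)·(−2)·(−5) = 60 ≡ 5, so v_1 = 5^{−1} = 9 (mod 11).
  i = 2 (α = 7): (7−1)(7−2)(7−3)(7−6) = 6·5·4·1 = 120 ≡ 10, so v_2 = 10^{−1} = 10 (mod 11).
  i = 3 (α = 2): (2−1)(2−7)(2−3)(2−6) = 1·(−5)·(−1)·(−4) = −20 ≡ 2, so v_3 = 2^{−1} = 6 (mod 11).
  i = 4 (α = 3): (3−1)(3−7)(3−2)(3−6) = 2·(−4)·1·(−3) = 24 ≡ 2, so v_4 = 2^{−1} = 6 (mod 11).
  i = 5 (α = 6): (6−1)(6−7)(6−2)(6−3) = 5·(−1)·4·3 = −60 ≡ 6, so v_5 = 6^{−1} = 2 (mod 11).
  v = [9, 10, 6, 6, 2].
Step 2: syndromes of r = [8, 7, 6, 0, 9] (all sums mod 11).
  S_0 = Σ v_i r_i = 9·8 + 10·7 + 6·6 + 6·0 + 2·9 = 196 ≡ 9.
  S_1 = Σ v_i α_i r_i = 9·1·8 + 10·7·7 + 6·2·6 + 6·3·0 + 2·6·9 = 742 ≡ 5.
  α_i^2 mod 11 = [1, 5, 4, 9, 3].
  S_2 = Σ v_i α_i^2 r_i = 9·1·8 + 10·5·7 + 6·4·6 + 6·9·0 + 2·3·9 = 620 ≡ 4.
  S = (9, 5, 4) ≠ 0, so r is not a codeword (an error is present).
Step 3: locate the error. For a single error e at position i, S_ℓ = v_i·e·α_i^ℓ, so α_err = S_1/S_0.
  S_0^{−1} = 9^{−1} = 5 (mod 11), so α_err = 5·5 = 25 ≡ 3 = α_4. Error position i = 4.
  Consistency check: S_2/S_1 = 4·9 = 36 ≡ 3 = α_err ✓ (single-error assumption holds).
Step 4: error magnitude e = S_0/v_4 = S_0·∏_{j≠4}(α_4 − α_j) = 9·2 = 18 ≡ 7 (mod 11).
Step 5: correct position 4: c_4 = r_4 − e = 0 − 7 ≡ 4 (mod 11). Hence c = [8, 7, 6, 4, 9].
  Check: interpolating c through the α_i gives m(x) = 10 + 9·x (degree < 2) with m(α_i) = c_i for every i, so c is indeed a codeword.


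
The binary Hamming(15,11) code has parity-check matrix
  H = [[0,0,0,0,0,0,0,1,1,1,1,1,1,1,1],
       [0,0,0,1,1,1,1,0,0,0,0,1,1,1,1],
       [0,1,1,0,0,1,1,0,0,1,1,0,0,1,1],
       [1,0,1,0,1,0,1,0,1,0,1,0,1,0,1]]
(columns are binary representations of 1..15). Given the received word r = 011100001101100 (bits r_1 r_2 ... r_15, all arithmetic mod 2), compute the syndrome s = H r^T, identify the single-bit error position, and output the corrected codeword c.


s = (0, 1, 1, 1)^T, error position = 7, corrected codeword c = 011100101101100

Compute s = H r^T mod 2 one row at a time:
  s_1 = 0 + 1 + 1 + 0 + 1 + 1 + 0 + 0 = 4 ≡ 0 (mod 2).
  s_2 = 1 + 0 + 0 + 0 + 1 + 1 + 0 + 0 = 3 ≡ 1 (mod 2).
  s_3 = 1 + 1 + 0 + 0 + 1 + 0 + 0 + 0 = 3 ≡ 1 (mod 2).
  s_4 = 0 + 1 + 0 + 0 + 1 + 0 + 1 + 0 = 3 ≡ 1 (mod 2).
s = (0, 1, 1, 1)^T — this equals column 7 of H (binary 0111), so error is at position 7.
Correct: flip bit 7 of r = 011100001101100 to get c = 011100101101100.


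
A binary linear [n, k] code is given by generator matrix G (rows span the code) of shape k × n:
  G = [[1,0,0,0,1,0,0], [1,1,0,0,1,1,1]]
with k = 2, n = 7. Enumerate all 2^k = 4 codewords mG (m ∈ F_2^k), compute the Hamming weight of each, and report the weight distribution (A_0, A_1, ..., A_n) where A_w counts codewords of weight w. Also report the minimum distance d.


Weight distribution: A_0 = 1, A_2 = 1, A_3 = 1, A_5 = 1. Minimum distance d = 2.

Enumerate all 2^2 = 4 messages m ∈ F_2^2.
For each, compute codeword c = mG in F_2^7, then tally its weight.
  m = 00 → c = 0000000, weight = 0.
  m = 10 → c = 1000100, weight = 2.
  m = 01 → c = 1100111, weight = 5.
  m = 11 → c = 0100011, weight = 3.
Tally weights:
  weight 0: 1 codewords.
  weight 2: 1 codewords.
  weight 3: 1 codewords.
  weight 5: 1 codewords.
Minimum distance d = smallest w > 0 with A_w > 0 = 2.
Sanity: Σ A_w = 4 = 2^2 = 4 ✓.


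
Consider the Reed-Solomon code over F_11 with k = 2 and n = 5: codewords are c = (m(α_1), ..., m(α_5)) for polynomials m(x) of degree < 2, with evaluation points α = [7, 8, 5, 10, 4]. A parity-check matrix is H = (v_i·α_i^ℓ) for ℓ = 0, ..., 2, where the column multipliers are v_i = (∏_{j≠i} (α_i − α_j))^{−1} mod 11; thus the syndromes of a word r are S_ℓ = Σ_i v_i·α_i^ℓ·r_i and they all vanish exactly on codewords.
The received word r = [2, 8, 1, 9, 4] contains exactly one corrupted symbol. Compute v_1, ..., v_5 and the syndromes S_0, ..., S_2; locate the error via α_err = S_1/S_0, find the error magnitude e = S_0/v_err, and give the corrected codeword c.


S = (7, 6, 2), error at position 5, error magnitude e = 9, c = [2, 8, 1, 9, 6].

Step 1: column multipliers v_i = (∏_{j≠i}(α_i − α_j))^{−1} mod 11.
  i = 1 (α = 7): (7−8)(7−5)(7−10)(7−4) = (−1)·2·(−3)·3 = 18 ≡ 7, so v_1 = 7^{−1} = 8 (mod 11).
  i = 2 (α = 8): (8−7)(8−5)(8−10)(8−4) = 1·3·(−2)·4 = −24 ≡ 9, so v_2 = 9^{−1} = 5 (mod 11).
  i = 3 (α = 5): (5−7)(5−8)(5−10)(5−4) = (−2)·(−3)·(−5)·1 = −30 ≡ 3, so v_3 = 3^{−1} = 4 (mod 11).
  i = 4 (α = 10): (10−7)(10−8)(10−5)(10−4) = 3·2·5·6 = 180 ≡ 4, so v_4 = 4^{−1} = 3 (mod 11).
  i = 5 (α = 4): (4−7)(4−8)(4−5)(4−10) = (−3)·(−4)·(−1)·(−6) = 72 ≡ 6, so v_5 = 6^{−1} = 2 (mod 11).
  v = [8, 5, 4, 3, 2].
Step 2: syndromes of r = [2, 8, 1, 9, 4] (all sums mod 11).
  S_0 = Σ v_i r_i = 8·2 + 5·8 + 4·1 + 3·9 + 2·4 = 95 ≡ 7.
  S_1 = Σ v_i α_i r_i = 8·7·2 + 5·8·8 + 4·5·1 + 3·10·9 + 2·4·4 = 754 ≡ 6.
  α_i^2 mod 11 = [5, 9, 3, 1, 5].
  S_2 = Σ v_i α_i^2 r_i = 8·5·2 + 5·9·8 + 4·3·1 + 3·1·9 + 2·5·4 = 519 ≡ 2.
  S = (7, 6, 2) ≠ 0, so r is not a codeword (an error is present).
Step 3: locate the error. For a single error e at position i, S_ℓ = v_i·e·α_i^ℓ, so α_err = S_1/S_0.
  S_0^{−1} = 7^{−1} = 8 (mod 11), so α_err = 6·8 = 48 ≡ 4 = α_5. Error position i = 5.
  Consistency check: S_2/S_1 = 2·2 = 4 ≡ 4 = α_err ✓ (single-error assumption holds).
Step 4: error magnitude e = S_0/v_5 = S_0·∏_{j≠5}(α_5 − α_j) = 7·6 = 42 ≡ 9 (mod 11).
Step 5: correct position 5: c_5 = r_5 − e = 4 − 9 ≡ 6 (mod 11). Hence c = [2, 8, 1, 9, 6].
  Check: interpolating c through the α_i gives m(x) = 4 + 6·x (degree < 2) with m(α_i) = c_i for every i, so c is indeed a codeword.


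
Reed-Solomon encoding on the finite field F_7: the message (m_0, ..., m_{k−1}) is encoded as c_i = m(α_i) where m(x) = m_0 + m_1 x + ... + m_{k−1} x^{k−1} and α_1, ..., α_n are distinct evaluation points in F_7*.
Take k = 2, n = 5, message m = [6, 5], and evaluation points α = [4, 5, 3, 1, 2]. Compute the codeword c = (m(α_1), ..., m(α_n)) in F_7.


c = [5, 3, 0, 4, 2]

Message polynomial: m(x) = 6 + 5·x (mod 7).
For each evaluation point α_i, compute m(α_i) mod 7:
  α_1 = 4: Horner steps 5 → 5, so m(4) = 5.
  α_2 = 5: Horner steps 5 → 3, so m(5) = 3.
  α_3 = 3: Horner steps 5 → 0, so m(3) = 0.
  α_4 = 1: Horner steps 5 → 4, so m(1) = 4.
  α_5 = 2: Horner steps 5 → 2, so m(2) = 2.
Codeword c = [5, 3, 0, 4, 2] ∈ F_7^5.


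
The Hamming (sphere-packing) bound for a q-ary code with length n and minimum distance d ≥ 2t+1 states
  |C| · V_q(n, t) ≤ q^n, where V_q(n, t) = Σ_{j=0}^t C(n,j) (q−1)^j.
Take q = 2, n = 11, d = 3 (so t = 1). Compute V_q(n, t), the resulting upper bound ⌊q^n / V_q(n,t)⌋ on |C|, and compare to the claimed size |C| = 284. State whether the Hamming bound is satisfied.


V_q(n, t) = 12, q^n = 2048, Hamming bound = 170, |C| = 284 > bound (violated).

Step 1: Compute V_q(n, t) = Σ_{j=0}^1 C(n, j) (q−1)^j.
  j = 0: C(11,0)·(1)^0 = 1·1 = 1.
  j = 1: C(11,1)·(1)^1 = 11·1 = 11.
  V_q(n, t) = 1 + 11 = 12.
Step 2: q^n = 2^11 = 2048.
Step 3: Hamming bound ⌊q^n / V_q(n,t)⌋ = ⌊2048/12⌋ = 170.
Step 4: Compare |C| = 284 to 170: violated.
The claimed |C| lies above the Hamming bound, so no 2-ary code of length 11 with d ≥ 3 can have 284 codewords.


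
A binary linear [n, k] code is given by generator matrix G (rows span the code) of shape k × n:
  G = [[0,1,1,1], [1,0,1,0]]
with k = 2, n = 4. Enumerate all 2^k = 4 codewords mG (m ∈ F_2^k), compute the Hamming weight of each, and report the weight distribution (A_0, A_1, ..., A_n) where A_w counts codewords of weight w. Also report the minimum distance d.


Weight distribution: A_0 = 1, A_2 = 1, A_3 = 2. Minimum distance d = 2.

Enumerate all 2^2 = 4 messages m ∈ F_2^2.
For each, compute codeword c = mG in F_2^4, then tally its weight.
  m = 00 → c = 0000, weight = 0.
  m = 10 → c = 0111, weight = 3.
  m = 01 → c = 1010, weight = 2.
  m = 11 → c = 1101, weight = 3.
Tally weights:
  weight 0: 1 codewords.
  weight 2: 1 codewords.
  weight 3: 2 codewords.
Minimum distance d = smallest w > 0 with A_w > 0 = 2.
Sanity: Σ A_w = 4 = 2^2 = 4 ✓.


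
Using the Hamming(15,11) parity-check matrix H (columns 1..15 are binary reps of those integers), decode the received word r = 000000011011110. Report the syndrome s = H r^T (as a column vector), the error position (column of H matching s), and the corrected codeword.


s = (0, 1, 0, 1)^T, error position = 5, corrected codeword c = 000010011011110

Compute s = H r^T mod 2 one row at a time:
  s_1 = 1 + 1 + 0 + 1 + 1 + 1 + 1 + 0 = 6 ≡ 0 (mod 2).
  s_2 = 0 + 0 + 0 + 0 + 1 + 1 + 1 + 0 = 3 ≡ 1 (mod 2).
  s_3 = 0 + 0 + 0 + 0 + 0 + 1 + 1 + 0 = 2 ≡ 0 (mod 2).
  s_4 = 0 + 0 + 0 + 0 + 1 + 1 + 1 + 0 = 3 ≡ 1 (mod 2).
s = (0, 1, 0, 1)^T — this equals column 5 of H (binary 0101), so error is at position 5.
Correct: flip bit 5 of r = 000000011011110 to get c = 000010011011110.


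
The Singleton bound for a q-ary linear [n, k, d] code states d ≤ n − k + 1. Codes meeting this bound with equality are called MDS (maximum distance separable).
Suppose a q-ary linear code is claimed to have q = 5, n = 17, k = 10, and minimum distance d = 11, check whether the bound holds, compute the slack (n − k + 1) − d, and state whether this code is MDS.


Singleton RHS = n − k + 1 = 8, slack = -3, bound violated (no such code; not MDS).

Singleton bound: d ≤ n − k + 1.
Here n = 17, k = 10, so n − k + 1 = 8.
Given d = 11, check d ≤ 8: NO.
Slack = (n − k + 1) − d = -3.
The slack is negative: d = 11 exceeds n − k + 1 = 8 by 3, so the Singleton bound is violated and no linear [17, 10, 11]_5 code can exist. In particular it is not MDS (MDS requires d = n − k + 1 exactly).
Description: the claimed parameters are [17, 10, 11]_5; such a code would be impossible (violates the Singleton bound).


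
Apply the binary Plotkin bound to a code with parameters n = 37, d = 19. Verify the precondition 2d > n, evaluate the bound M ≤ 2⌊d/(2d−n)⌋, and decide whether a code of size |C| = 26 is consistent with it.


Plotkin bound M ≤ 38; given |C| = 26 ≤ bound (satisfied).

Check applicability: 2d = 38, n = 37.
2d − n = 1 > 0, so Plotkin applies.
Compute d/(2d−n) = 19/1 ≈ 19.0000.
⌊d/(2d−n)⌋ = 19.
Plotkin bound: M ≤ 2·19 = 38.
Given |C| = 26, check: satisfied.
This |C| is below the Plotkin bound.


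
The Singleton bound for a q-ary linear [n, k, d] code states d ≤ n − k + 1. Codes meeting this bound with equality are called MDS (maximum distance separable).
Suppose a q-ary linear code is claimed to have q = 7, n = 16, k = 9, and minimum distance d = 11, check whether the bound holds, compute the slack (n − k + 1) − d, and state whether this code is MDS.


Singleton RHS = n − k + 1 = 8, slack = -3, bound violated (no such code; not MDS).

Singleton bound: d ≤ n − k + 1.
Here n = 16, k = 9, so n − k + 1 = 8.
Given d = 11, check d ≤ 8: NO.
Slack = (n − k + 1) − d = -3.
The slack is negative: d = 11 exceeds n − k + 1 = 8 by 3, so the Singleton bound is violated and no linear [16, 9, 11]_7 code can exist. In particular it is not MDS (MDS requires d = n − k + 1 exactly).
Description: the claimed parameters are [16, 9, 11]_7; such a code would be impossible (violates the Singleton bound).


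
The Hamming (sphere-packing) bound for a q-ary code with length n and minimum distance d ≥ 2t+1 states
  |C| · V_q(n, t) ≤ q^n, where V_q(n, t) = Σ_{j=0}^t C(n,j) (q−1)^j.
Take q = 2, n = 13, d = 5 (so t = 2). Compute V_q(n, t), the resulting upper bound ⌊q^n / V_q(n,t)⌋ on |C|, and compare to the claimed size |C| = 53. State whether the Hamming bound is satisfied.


V_q(n, t) = 92, q^n = 8192, Hamming bound = 89, |C| = 53 ≤ bound (satisfied).

Step 1: Compute V_q(n, t) = Σ_{j=0}^2 C(n, j) (q−1)^j.
  j = 0: C(13,0)·(1)^0 = 1·1 = 1.
  j = 1: C(13,1)·(1)^1 = 13·1 = 13.
  j = 2: C(13,2)·(1)^2 = 78·1 = 78.
  V_q(n, t) = 1 + 13 + 78 = 92.
Step 2: q^n = 2^13 = 8192.
Step 3: Hamming bound ⌊q^n / V_q(n,t)⌋ = ⌊8192/92⌋ = 89.
Step 4: Compare |C| = 53 to 89: satisfied.
The claimed |C| lies below the Hamming bound.


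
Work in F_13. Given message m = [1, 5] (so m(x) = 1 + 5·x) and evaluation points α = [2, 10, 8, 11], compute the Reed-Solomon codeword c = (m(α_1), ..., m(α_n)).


c = [11, 12, 2, 4]

Message polynomial: m(x) = 1 + 5·x (mod 13).
For each evaluation point α_i, compute m(α_i) mod 13:
  α_1 = 2: Horner steps 5 → 11, so m(2) = 11.
  α_2 = 10: Horner steps 5 → 12, so m(10) = 12.
  α_3 = 8: Horner steps 5 → 2, so m(8) = 2.
  α_4 = 11: Horner steps 5 → 4, so m(11) = 4.
Codeword c = [11, 12, 2, 4] ∈ F_13^4.


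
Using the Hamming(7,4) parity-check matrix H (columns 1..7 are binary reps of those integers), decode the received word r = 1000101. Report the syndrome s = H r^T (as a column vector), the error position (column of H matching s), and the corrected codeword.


s = (0, 1, 1)^T, error position = 3, corrected codeword c = 1010101

Compute s = H r^T mod 2 one row at a time:
  s_1 = 0 + 1 + 0 + 1 = 2 ≡ 0 (mod 2).
  s_2 = 0 + 0 + 0 + 1 = 1 ≡ 1 (mod 2).
  s_3 = 1 + 0 + 1 + 1 = 3 ≡ 1 (mod 2).
s = (0, 1, 1)^T — this equals column 3 of H (binary 011), so error is at position 3.
Correct: flip bit 3 of r = 1000101 to get c = 1010101.


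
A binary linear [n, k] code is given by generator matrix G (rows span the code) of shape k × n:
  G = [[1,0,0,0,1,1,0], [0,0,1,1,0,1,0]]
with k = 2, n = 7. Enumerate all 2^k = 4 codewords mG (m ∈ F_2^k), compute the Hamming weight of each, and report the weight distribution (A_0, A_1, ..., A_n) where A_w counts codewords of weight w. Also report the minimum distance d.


Weight distribution: A_0 = 1, A_3 = 2, A_4 = 1. Minimum distance d = 3.

Enumerate all 2^2 = 4 messages m ∈ F_2^2.
For each, compute codeword c = mG in F_2^7, then tally its weight.
  m = 00 → c = 0000000, weight = 0.
  m = 10 → c = 1000110, weight = 3.
  m = 01 → c = 0011010, weight = 3.
  m = 11 → c = 1011100, weight = 4.
Tally weights:
  weight 0: 1 codewords.
  weight 3: 2 codewords.
  weight 4: 1 codewords.
Minimum distance d = smallest w > 0 with A_w > 0 = 3.
Sanity: Σ A_w = 4 = 2^2 = 4 ✓.


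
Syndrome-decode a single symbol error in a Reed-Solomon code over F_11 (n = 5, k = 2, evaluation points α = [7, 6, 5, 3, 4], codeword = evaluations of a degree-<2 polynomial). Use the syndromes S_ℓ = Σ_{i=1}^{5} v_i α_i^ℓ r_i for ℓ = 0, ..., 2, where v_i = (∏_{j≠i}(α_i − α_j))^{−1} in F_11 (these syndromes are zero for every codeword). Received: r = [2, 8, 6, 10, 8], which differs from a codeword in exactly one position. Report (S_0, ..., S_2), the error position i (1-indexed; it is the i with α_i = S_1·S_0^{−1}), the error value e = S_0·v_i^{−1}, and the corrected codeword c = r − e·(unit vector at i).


S = (3, 7, 9), error at position 2, error magnitude e = 4, c = [2, 4, 6, 10, 8].

Step 1: column multipliers v_i = (∏_{j≠i}(α_i − α_j))^{−1} mod 11.
  i = 1 (α = 7): (7−6)(7−5)(7−3)(7−4) = 1·2·4·3 = 24 ≡ 2, so v_1 = 2^{−1} = 6 (mod 11).
  i = 2 (α = 6): (6−7)(6−5)(6−3)(6−4) = (−1)·1·3·2 = −6 ≡ 5, so v_2 = 5^{−1} = 9 (mod 11).
  i = 3 (α = 5): (5−7)(5−6)(5−3)(5−4) = (−2)·(−1)·2·1 = 4 ≡ 4, so v_3 = 4^{−1} = 3 (mod 11).
  i = 4 (α = 3): (3−7)(3−6)(3−5)(3−4) = (−4)·(−3)·(−2)·(−1) = 24 ≡ 2, so v_4 = 2^{−1} = 6 (mod 11).
  i = 5 (α = 4): (4−7)(4−6)(4−5)(4−3) = (−3)·(−2)·(−1)·1 = −6 ≡ 5, so v_5 = 5^{−1} = 9 (mod 11).
  v = [6, 9, 3, 6, 9].
Step 2: syndromes of r = [2, 8, 6, 10, 8] (all sums mod 11).
  S_0 = Σ v_i r_i = 6·2 + 9·8 + 3·6 + 6·10 + 9·8 = 234 ≡ 3.
  S_1 = Σ v_i α_i r_i = 6·7·2 + 9·6·8 + 3·5·6 + 6·3·10 + 9·4·8 = 1074 ≡ 7.
  α_i^2 mod 11 = [5, 3, 3, 9, 5].
  S_2 = Σ v_i α_i^2 r_i = 6·5·2 + 9·3·8 + 3·3·6 + 6·9·10 + 9·5·8 = 1230 ≡ 9.
  S = (3, 7, 9) ≠ 0, so r is not a codeword (an error is present).
Step 3: locate the error. For a single error e at position i, S_ℓ = v_i·e·α_i^ℓ, so α_err = S_1/S_0.
  S_0^{−1} = 3^{−1} = 4 (mod 11), so α_err = 7·4 = 28 ≡ 6 = α_2. Error position i = 2.
  Consistency check: S_2/S_1 = 9·8 = 72 ≡ 6 = α_err ✓ (single-error assumption holds).
Step 4: error magnitude e = S_0/v_2 = S_0·∏_{j≠2}(α_2 − α_j) = 3·5 = 15 ≡ 4 (mod 11).
Step 5: correct position 2: c_2 = r_2 − e = 8 − 4 ≡ 4 (mod 11). Hence c = [2, 4, 6, 10, 8].
  Check: interpolating c through the α_i gives m(x) = 5 + 9·x (degree < 2) with m(α_i) = c_i for every i, so c is indeed a codeword.


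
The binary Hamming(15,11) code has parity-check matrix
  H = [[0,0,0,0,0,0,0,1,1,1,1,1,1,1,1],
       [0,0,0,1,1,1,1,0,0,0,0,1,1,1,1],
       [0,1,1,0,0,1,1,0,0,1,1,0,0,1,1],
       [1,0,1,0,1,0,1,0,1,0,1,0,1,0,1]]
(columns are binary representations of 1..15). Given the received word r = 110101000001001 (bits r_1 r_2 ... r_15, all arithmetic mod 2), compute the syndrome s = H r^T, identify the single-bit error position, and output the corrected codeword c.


s = (0, 0, 1, 0)^T, error position = 2, corrected codeword c = 100101000001001

Compute s = H r^T mod 2 one row at a time:
  s_1 = 0 + 0 + 0 + 0 + 1 + 0 + 0 + 1 = 2 ≡ 0 (mod 2).
  s_2 = 1 + 0 + 1 + 0 + 1 + 0 + 0 + 1 = 4 ≡ 0 (mod 2).
  s_3 = 1 + 0 + 1 + 0 + 0 + 0 + 0 + 1 = 3 ≡ 1 (mod 2).
  s_4 = 1 + 0 + 0 + 0 + 0 + 0 + 0 + 1 = 2 ≡ 0 (mod 2).
s = (0, 0, 1, 0)^T — this equals column 2 of H (binary 0010), so error is at position 2.
Correct: flip bit 2 of r = 110101000001001 to get c = 100101000001001.


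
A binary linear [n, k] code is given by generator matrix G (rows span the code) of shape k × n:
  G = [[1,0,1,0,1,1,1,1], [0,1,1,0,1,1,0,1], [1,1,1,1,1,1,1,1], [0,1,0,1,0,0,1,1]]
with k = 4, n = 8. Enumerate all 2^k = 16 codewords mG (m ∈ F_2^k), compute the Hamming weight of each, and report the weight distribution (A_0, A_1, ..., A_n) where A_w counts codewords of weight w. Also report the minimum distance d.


Weight distribution: A_0 = 1, A_2 = 2, A_3 = 4, A_4 = 2, A_5 = 4, A_6 = 2, A_8 = 1. Minimum distance d = 2.

Enumerate all 2^4 = 16 messages m ∈ F_2^4.
For each, compute codeword c = mG in F_2^8, then tally its weight.
  m = 0000 → c = 00000000, weight = 0.
  m = 1000 → c = 10101111, weight = 6.
  m = 0100 → c = 01101101, weight = 5.
  m = 1100 → c = 11000010, weight = 3.
  m = 0010 → c = 11111111, weight = 8.
  m = 1010 → c = 01010000, weight = 2.
  m = 0110 → c = 10010010, weight = 3.
  m = 1110 → c = 00111101, weight = 5.
  m = 0001 → c = 01010011, weight = 4.
  m = 1001 → c = 11111100, weight = 6.
  m = 0101 → c = 00111110, weight = 5.
  m = 1101 → c = 10010001, weight = 3.
  m = 0011 → c = 10101100, weight = 4.
  m = 1011 → c = 00000011, weight = 2.
  m = 0111 → c = 11000001, weight = 3.
  m = 1111 → c = 01101110, weight = 5.
Tally weights:
  weight 0: 1 codewords.
  weight 2: 2 codewords.
  weight 3: 4 codewords.
  weight 4: 2 codewords.
  weight 5: 4 codewords.
  weight 6: 2 codewords.
  weight 8: 1 codewords.
Minimum distance d = smallest w > 0 with A_w > 0 = 2.
Sanity: Σ A_w = 16 = 2^4 = 16 ✓.


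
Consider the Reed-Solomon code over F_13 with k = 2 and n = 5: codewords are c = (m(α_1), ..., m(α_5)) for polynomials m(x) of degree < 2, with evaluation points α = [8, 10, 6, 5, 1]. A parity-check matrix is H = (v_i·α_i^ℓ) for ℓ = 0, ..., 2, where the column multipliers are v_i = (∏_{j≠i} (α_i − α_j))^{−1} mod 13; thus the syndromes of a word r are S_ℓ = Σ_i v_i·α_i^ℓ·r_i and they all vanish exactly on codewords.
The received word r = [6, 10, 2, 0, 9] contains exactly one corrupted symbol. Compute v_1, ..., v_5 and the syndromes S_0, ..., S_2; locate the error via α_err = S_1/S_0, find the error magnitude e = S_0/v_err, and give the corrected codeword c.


S = (9, 9, 9), error at position 5, error magnitude e = 4, c = [6, 10, 2, 0, 5].

Step 1: column multipliers v_i = (∏_{j≠i}(α_i − α_j))^{−1} mod 13.
  i = 1 (α = 8): (8−10)(8−6)(8−5)(8−1) = (−2)·2·3·7 = −84 ≡ 7, so v_1 = 7^{−1} = 2 (mod 13).
  i = 2 (α = 10): (10−8)(10−6)(10−5)(10−1) = 2·4·5·9 = 360 ≡ 9, so v_2 = 9^{−1} = 3 (mod 13).
  i = 3 (α = 6): (6−8)(6−10)(6−5)(6−1) = (−2)·(−4)·1·5 = 40 ≡ 1, so v_3 = 1^{−1} = 1 (mod 13).
  i = 4 (α = 5): (5−8)(5−10)(5−6)(5−1) = (−3)·(−5)·(−1)·4 = −60 ≡ 5, so v_4 = 5^{−1} = 8 (mod 13).
  i = 5 (α = 1): (1−8)(1−10)(1−6)(1−5) = (−7)·(−9)·(−5)·(−4) = 1260 ≡ 12, so v_5 = 12^{−1} = 12 (mod 13).
  v = [2, 3, 1, 8, 12].
Step 2: syndromes of r = [6, 10, 2, 0, 9] (all sums mod 13).
  S_0 = Σ v_i r_i = 2·6 + 3·10 + 1·2 + 8·0 + 12·9 = 152 ≡ 9.
  S_1 = Σ v_i α_i r_i = 2·8·6 + 3·10·10 + 1·6·2 + 8·5·0 + 12·1·9 = 516 ≡ 9.
  α_i^2 mod 13 = [12, 9, 10, 12, 1].
  S_2 = Σ v_i α_i^2 r_i = 2·12·6 + 3·9·10 + 1·10·2 + 8·12·0 + 12·1·9 = 542 ≡ 9.
  S = (9, 9, 9) ≠ 0, so r is not a codeword (an error is present).
Step 3: locate the error. For a single error e at position i, S_ℓ = v_i·e·α_i^ℓ, so α_err = S_1/S_0.
  S_0^{−1} = 9^{−1} = 3 (mod 13), so α_err = 9·3 = 27 ≡ 1 = α_5. Error position i = 5.
  Consistency check: S_2/S_1 = 9·3 = 27 ≡ 1 = α_err ✓ (single-error assumption holds).
Step 4: error magnitude e = S_0/v_5 = S_0·∏_{j≠5}(α_5 − α_j) = 9·12 = 108 ≡ 4 (mod 13).
Step 5: correct position 5: c_5 = r_5 − e = 9 − 4 ≡ 5 (mod 13). Hence c = [6, 10, 2, 0, 5].
  Check: interpolating c through the α_i gives m(x) = 3 + 2·x (degree < 2) with m(α_i) = c_i for every i, so c is indeed a codeword.


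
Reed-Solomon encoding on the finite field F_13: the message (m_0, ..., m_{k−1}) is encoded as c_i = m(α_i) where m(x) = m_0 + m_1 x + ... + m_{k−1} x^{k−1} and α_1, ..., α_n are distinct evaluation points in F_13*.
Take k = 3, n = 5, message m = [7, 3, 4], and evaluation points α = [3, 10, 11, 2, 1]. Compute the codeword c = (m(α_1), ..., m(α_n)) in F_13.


c = [0, 8, 4, 3, 1]

Message polynomial: m(x) = 7 + 3·x + 4·x^2 (mod 13).
For each evaluation point α_i, compute m(α_i) mod 13:
  α_1 = 3: Horner steps 4 → 2 → 0, so m(3) = 0.
  α_2 = 10: Horner steps 4 → 4 → 8, so m(10) = 8.
  α_3 = 11: Horner steps 4 → 8 → 4, so m(11) = 4.
  α_4 = 2: Horner steps 4 → 11 → 3, so m(2) = 3.
  α_5 = 1: Horner steps 4 → 7 → 1, so m(1) = 1.
Codeword c = [0, 8, 4, 3, 1] ∈ F_13^5.


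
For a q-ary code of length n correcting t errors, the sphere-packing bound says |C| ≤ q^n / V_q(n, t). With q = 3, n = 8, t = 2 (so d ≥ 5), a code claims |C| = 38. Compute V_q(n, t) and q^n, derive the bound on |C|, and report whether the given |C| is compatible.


V_q(n, t) = 129, q^n = 6561, Hamming bound = 50, |C| = 38 ≤ bound (satisfied).

Step 1: Compute V_q(n, t) = Σ_{j=0}^2 C(n, j) (q−1)^j.
  j = 0: C(8,0)·(2)^0 = 1·1 = 1.
  j = 1: C(8,1)·(2)^1 = 8·2 = 16.
  j = 2: C(8,2)·(2)^2 = 28·4 = 112.
  V_q(n, t) = 1 + 16 + 112 = 129.
Step 2: q^n = 3^8 = 6561.
Step 3: Hamming bound ⌊q^n / V_q(n,t)⌋ = ⌊6561/129⌋ = 50.
Step 4: Compare |C| = 38 to 50: satisfied.
The claimed |C| lies below the Hamming bound.


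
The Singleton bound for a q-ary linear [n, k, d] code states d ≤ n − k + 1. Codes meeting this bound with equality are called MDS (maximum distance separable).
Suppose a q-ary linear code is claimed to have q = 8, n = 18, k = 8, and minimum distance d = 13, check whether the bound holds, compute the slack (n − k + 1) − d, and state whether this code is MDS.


Singleton RHS = n − k + 1 = 11, slack = -2, bound violated (no such code; not MDS).

Singleton bound: d ≤ n − k + 1.
Here n = 18, k = 8, so n − k + 1 = 11.
Given d = 13, check d ≤ 11: NO.
Slack = (n − k + 1) − d = -2.
The slack is negative: d = 13 exceeds n − k + 1 = 11 by 2, so the Singleton bound is violated and no linear [18, 8, 13]_8 code can exist. In particular it is not MDS (MDS requires d = n − k + 1 exactly).
Description: the claimed parameters are [18, 8, 13]_8; such a code would be impossible (violates the Singleton bound).


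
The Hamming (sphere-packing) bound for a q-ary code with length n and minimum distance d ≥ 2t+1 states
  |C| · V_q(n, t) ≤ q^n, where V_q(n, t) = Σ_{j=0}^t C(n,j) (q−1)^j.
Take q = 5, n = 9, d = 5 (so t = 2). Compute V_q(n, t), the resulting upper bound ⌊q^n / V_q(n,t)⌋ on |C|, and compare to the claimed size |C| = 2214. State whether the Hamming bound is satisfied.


V_q(n, t) = 613, q^n = 1953125, Hamming bound = 3186, |C| = 2214 ≤ bound (satisfied).

Step 1: Compute V_q(n, t) = Σ_{j=0}^2 C(n, j) (q−1)^j.
  j = 0: C(9,0)·(4)^0 = 1·1 = 1.
  j = 1: C(9,1)·(4)^1 = 9·4 = 36.
  j = 2: C(9,2)·(4)^2 = 36·16 = 576.
  V_q(n, t) = 1 + 36 + 576 = 613.
Step 2: q^n = 5^9 = 1953125.
Step 3: Hamming bound ⌊q^n / V_q(n,t)⌋ = ⌊1953125/613⌋ = 3186.
Step 4: Compare |C| = 2214 to 3186: satisfied.
The claimed |C| lies below the Hamming bound.


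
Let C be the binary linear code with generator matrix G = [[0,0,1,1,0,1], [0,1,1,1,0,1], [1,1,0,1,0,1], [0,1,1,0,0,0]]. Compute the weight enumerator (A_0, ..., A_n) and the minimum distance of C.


Weight distribution: A_0 = 1, A_1 = 3, A_2 = 4, A_3 = 4, A_4 = 3, A_5 = 1. Minimum distance d = 1.

Enumerate all 2^4 = 16 messages m ∈ F_2^4.
For each, compute codeword c = mG in F_2^6, then tally its weight.
  m = 0000 → c = 000000, weight = 0.
  m = 1000 → c = 001101, weight = 3.
  m = 0100 → c = 011101, weight = 4.
  m = 1100 → c = 010000, weight = 1.
  m = 0010 → c = 110101, weight = 4.
  m = 1010 → c = 111000, weight = 3.
  m = 0110 → c = 101000, weight = 2.
  m = 1110 → c = 100101, weight = 3.
  m = 0001 → c = 011000, weight = 2.
  m = 1001 → c = 010101, weight = 3.
  m = 0101 → c = 000101, weight = 2.
  m = 1101 → c = 001000, weight = 1.
  m = 0011 → c = 101101, weight = 4.
  m = 1011 → c = 100000, weight = 1.
  m = 0111 → c = 110000, weight = 2.
  m = 1111 → c = 111101, weight = 5.
Tally weights:
  weight 0: 1 codewords.
  weight 1: 3 codewords.
  weight 2: 4 codewords.
  weight 3: 4 codewords.
  weight 4: 3 codewords.
  weight 5: 1 codewords.
Minimum distance d = smallest w > 0 with A_w > 0 = 1.
Sanity: Σ A_w = 16 = 2^4 = 16 ✓.


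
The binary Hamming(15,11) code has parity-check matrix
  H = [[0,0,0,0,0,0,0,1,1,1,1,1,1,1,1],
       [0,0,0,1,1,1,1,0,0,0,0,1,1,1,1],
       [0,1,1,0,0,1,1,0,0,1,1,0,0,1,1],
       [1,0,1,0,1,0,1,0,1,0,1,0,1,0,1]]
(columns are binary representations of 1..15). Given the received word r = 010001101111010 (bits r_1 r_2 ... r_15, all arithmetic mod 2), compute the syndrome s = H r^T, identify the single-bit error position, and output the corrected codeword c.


s = (1, 0, 0, 1)^T, error position = 9, corrected codeword c = 010001100111010

Compute s = H r^T mod 2 one row at a time:
  s_1 = 0 + 1 + 1 + 1 + 1 + 0 + 1 + 0 = 5 ≡ 1 (mod 2).
  s_2 = 0 + 0 + 1 + 1 + 1 + 0 + 1 + 0 = 4 ≡ 0 (mod 2).
  s_3 = 1 + 0 + 1 + 1 + 1 + 1 + 1 + 0 = 6 ≡ 0 (mod 2).
  s_4 = 0 + 0 + 0 + 1 + 1 + 1 + 0 + 0 = 3 ≡ 1 (mod 2).
s = (1, 0, 0, 1)^T — this equals column 9 of H (binary 1001), so error is at position 9.
Correct: flip bit 9 of r = 010001101111010 to get c = 010001100111010.


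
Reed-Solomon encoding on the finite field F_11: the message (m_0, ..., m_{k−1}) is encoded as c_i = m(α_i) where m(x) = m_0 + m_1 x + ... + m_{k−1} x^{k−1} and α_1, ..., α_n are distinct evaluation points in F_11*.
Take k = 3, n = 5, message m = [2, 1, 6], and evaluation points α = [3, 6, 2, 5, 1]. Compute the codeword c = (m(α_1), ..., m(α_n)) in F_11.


c = [4, 4, 6, 3, 9]

Message polynomial: m(x) = 2 + 1·x + 6·x^2 (mod 11).
For each evaluation point α_i, compute m(α_i) mod 11:
  α_1 = 3: Horner steps 6 → 8 → 4, so m(3) = 4.
  α_2 = 6: Horner steps 6 → 4 → 4, so m(6) = 4.
  α_3 = 2: Horner steps 6 → 2 → 6, so m(2) = 6.
  α_4 = 5: Horner steps 6 → 9 → 3, so m(5) = 3.
  α_5 = 1: Horner steps 6 → 7 → 9, so m(1) = 9.
Codeword c = [4, 4, 6, 3, 9] ∈ F_11^5.


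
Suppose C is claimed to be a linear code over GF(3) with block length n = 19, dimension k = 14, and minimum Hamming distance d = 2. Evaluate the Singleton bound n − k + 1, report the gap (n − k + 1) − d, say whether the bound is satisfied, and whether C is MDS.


Singleton RHS = n − k + 1 = 6, slack = 4, bound satisfied, not MDS.

Singleton bound: d ≤ n − k + 1.
Here n = 19, k = 14, so n − k + 1 = 6.
Given d = 2, check d ≤ 6: YES.
Slack = (n − k + 1) − d = 4.
The code is NOT MDS (slack = 4 > 0).
Description: the claimed parameters are [19, 14, 2]_3; such a code would be non-MDS.


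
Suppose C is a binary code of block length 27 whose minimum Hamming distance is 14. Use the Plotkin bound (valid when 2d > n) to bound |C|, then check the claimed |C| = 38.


Plotkin bound M ≤ 28; given |C| = 38 > bound (violated).

Check applicability: 2d = 28, n = 27.
2d − n = 1 > 0, so Plotkin applies.
Compute d/(2d−n) = 14/1 ≈ 14.0000.
⌊d/(2d−n)⌋ = 14.
Plotkin bound: M ≤ 2·14 = 28.
Given |C| = 38, check: VIOLATED.
This |C| is above the Plotkin bound, so no binary code with n = 27, d = 14 and 38 codewords exists.


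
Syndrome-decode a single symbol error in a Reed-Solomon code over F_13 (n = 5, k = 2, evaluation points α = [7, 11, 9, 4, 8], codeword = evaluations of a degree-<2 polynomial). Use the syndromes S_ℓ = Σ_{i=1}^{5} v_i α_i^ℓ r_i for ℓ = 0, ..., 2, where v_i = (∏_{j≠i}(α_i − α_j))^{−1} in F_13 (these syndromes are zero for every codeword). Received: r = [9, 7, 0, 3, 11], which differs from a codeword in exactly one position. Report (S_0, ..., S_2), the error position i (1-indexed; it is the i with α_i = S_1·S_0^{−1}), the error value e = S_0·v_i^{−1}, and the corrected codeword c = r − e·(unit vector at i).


S = (10, 6, 1), error at position 2, error magnitude e = 3, c = [9, 4, 0, 3, 11].

Step 1: column multipliers v_i = (∏_{j≠i}(α_i − α_j))^{−1} mod 13.
  i = 1 (α = 7): (7−11)(7−9)(7−4)(7−8) = (−4)·(−2)·3·(−1) = −24 ≡ 2, so v_1 = 2^{−1} = 7 (mod 13).
  i = 2 (α = 11): (11−7)(11−9)(11−4)(11−8) = 4·2·7·3 = 168 ≡ 12, so v_2 = 12^{−1} = 12 (mod 13).
  i = 3 (α = 9): (9−7)(9−11)(9−4)(9−8) = 2·(−2)·5·1 = −20 ≡ 6, so v_3 = 6^{−1} = 11 (mod 13).
  i = 4 (α = 4): (4−7)(4−11)(4−9)(4−8) = (−3)·(−7)·(−5)·(−4) = 420 ≡ 4, so v_4 = 4^{−1} = 10 (mod 13).
  i = 5 (α = 8): (8−7)(8−11)(8−9)(8−4) = 1·(−3)·(−1)·4 = 12 ≡ 12, so v_5 = 12^{−1} = 12 (mod 13).
  v = [7, 12, 11, 10, 12].
Step 2: syndromes of r = [9, 7, 0, 3, 11] (all sums mod 13).
  S_0 = Σ v_i r_i = 7·9 + 12·7 + 11·0 + 10·3 + 12·11 = 309 ≡ 10.
  S_1 = Σ v_i α_i r_i = 7·7·9 + 12·11·7 + 11·9·0 + 10·4·3 + 12·8·11 = 2541 ≡ 6.
  α_i^2 mod 13 = [10, 4, 3, 3, 12].
  S_2 = Σ v_i α_i^2 r_i = 7·10·9 + 12·4·7 + 11·3·0 + 10·3·3 + 12·12·11 = 2640 ≡ 1.
  S = (10, 6, 1) ≠ 0, so r is not a codeword (an error is present).
Step 3: locate the error. For a single error e at position i, S_ℓ = v_i·e·α_i^ℓ, so α_err = S_1/S_0.
  S_0^{−1} = 10^{−1} = 4 (mod 13), so α_err = 6·4 = 24 ≡ 11 = α_2. Error position i = 2.
  Consistency check: S_2/S_1 = 1·11 = 11 ≡ 11 = α_err ✓ (single-error assumption holds).
Step 4: error magnitude e = S_0/v_2 = S_0·∏_{j≠2}(α_2 − α_j) = 10·12 = 120 ≡ 3 (mod 13).
Step 5: correct position 2: c_2 = r_2 − e = 7 − 3 ≡ 4 (mod 13). Hence c = [9, 4, 0, 3, 11].
  Check: interpolating c through the α_i gives m(x) = 8 + 2·x (degree < 2) with m(α_i) = c_i for every i, so c is indeed a codeword.
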